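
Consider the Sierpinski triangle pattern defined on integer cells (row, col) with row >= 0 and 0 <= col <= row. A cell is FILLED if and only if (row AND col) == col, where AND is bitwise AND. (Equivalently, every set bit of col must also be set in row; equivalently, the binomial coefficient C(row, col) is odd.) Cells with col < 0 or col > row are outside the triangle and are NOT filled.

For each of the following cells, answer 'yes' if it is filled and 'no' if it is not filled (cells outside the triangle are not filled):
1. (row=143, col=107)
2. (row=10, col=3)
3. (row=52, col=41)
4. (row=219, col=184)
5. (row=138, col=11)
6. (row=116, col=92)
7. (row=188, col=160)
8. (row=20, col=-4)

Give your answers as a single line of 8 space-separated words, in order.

(143,107): row=0b10001111, col=0b1101011, row AND col = 0b1011 = 11; 11 != 107 -> empty
(10,3): row=0b1010, col=0b11, row AND col = 0b10 = 2; 2 != 3 -> empty
(52,41): row=0b110100, col=0b101001, row AND col = 0b100000 = 32; 32 != 41 -> empty
(219,184): row=0b11011011, col=0b10111000, row AND col = 0b10011000 = 152; 152 != 184 -> empty
(138,11): row=0b10001010, col=0b1011, row AND col = 0b1010 = 10; 10 != 11 -> empty
(116,92): row=0b1110100, col=0b1011100, row AND col = 0b1010100 = 84; 84 != 92 -> empty
(188,160): row=0b10111100, col=0b10100000, row AND col = 0b10100000 = 160; 160 == 160 -> filled
(20,-4): col outside [0, 20] -> not filled

Answer: no no no no no no yes no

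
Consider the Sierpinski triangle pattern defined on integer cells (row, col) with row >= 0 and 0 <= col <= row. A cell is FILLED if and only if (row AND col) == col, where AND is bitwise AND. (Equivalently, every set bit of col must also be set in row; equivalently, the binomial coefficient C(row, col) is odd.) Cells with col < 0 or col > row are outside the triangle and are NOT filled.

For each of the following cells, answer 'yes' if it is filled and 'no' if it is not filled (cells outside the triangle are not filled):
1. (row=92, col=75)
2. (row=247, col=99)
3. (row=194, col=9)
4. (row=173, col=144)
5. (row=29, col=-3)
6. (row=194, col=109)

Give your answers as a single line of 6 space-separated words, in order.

(92,75): row=0b1011100, col=0b1001011, row AND col = 0b1001000 = 72; 72 != 75 -> empty
(247,99): row=0b11110111, col=0b1100011, row AND col = 0b1100011 = 99; 99 == 99 -> filled
(194,9): row=0b11000010, col=0b1001, row AND col = 0b0 = 0; 0 != 9 -> empty
(173,144): row=0b10101101, col=0b10010000, row AND col = 0b10000000 = 128; 128 != 144 -> empty
(29,-3): col outside [0, 29] -> not filled
(194,109): row=0b11000010, col=0b1101101, row AND col = 0b1000000 = 64; 64 != 109 -> empty

Answer: no yes no no no no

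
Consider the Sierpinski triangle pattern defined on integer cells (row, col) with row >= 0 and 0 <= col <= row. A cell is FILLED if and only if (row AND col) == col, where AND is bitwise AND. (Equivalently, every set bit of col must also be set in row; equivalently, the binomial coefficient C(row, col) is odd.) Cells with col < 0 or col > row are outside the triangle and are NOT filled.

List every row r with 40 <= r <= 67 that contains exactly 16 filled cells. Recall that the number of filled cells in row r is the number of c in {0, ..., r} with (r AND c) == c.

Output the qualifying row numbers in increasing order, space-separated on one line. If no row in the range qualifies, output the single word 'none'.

Answer: 43 45 46 51 53 54 57 58 60

Derivation:
Row r has 2^popcount(r) filled cells, so we need popcount(r) = log2(16) = 4.
Scan r = 40..67 and keep those with exactly 4 one-bits:
r=40=101000 popcount=2 -> skip
r=41=101001 popcount=3 -> skip
r=42=101010 popcount=3 -> skip
r=43=101011 popcount=4 -> KEEP
r=44=101100 popcount=3 -> skip
r=45=101101 popcount=4 -> KEEP
r=46=101110 popcount=4 -> KEEP
r=47=101111 popcount=5 -> skip
r=48=110000 popcount=2 -> skip
r=49=110001 popcount=3 -> skip
r=50=110010 popcount=3 -> skip
r=51=110011 popcount=4 -> KEEP
r=52=110100 popcount=3 -> skip
r=53=110101 popcount=4 -> KEEP
r=54=110110 popcount=4 -> KEEP
r=55=110111 popcount=5 -> skip
r=56=111000 popcount=3 -> skip
r=57=111001 popcount=4 -> KEEP
r=58=111010 popcount=4 -> KEEP
r=59=111011 popcount=5 -> skip
r=60=111100 popcount=4 -> KEEP
r=61=111101 popcount=5 -> skip
r=62=111110 popcount=5 -> skip
r=63=111111 popcount=6 -> skip
r=64=1000000 popcount=1 -> skip
r=65=1000001 popcount=2 -> skip
r=66=1000010 popcount=2 -> skip
r=67=1000011 popcount=3 -> skip
Kept rows: 43 45 46 51 53 54 57 58 60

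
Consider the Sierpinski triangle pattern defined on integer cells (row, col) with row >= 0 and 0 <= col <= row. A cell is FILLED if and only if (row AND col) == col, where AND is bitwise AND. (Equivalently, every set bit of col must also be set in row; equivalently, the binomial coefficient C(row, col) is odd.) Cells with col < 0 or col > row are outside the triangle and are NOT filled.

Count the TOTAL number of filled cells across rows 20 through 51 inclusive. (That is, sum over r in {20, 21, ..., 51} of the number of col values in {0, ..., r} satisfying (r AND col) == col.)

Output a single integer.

Answer: 342

Derivation:
r20=10100 pc2: +4 =4
r21=10101 pc3: +8 =12
r22=10110 pc3: +8 =20
r23=10111 pc4: +16 =36
r24=11000 pc2: +4 =40
r25=11001 pc3: +8 =48
r26=11010 pc3: +8 =56
r27=11011 pc4: +16 =72
r28=11100 pc3: +8 =80
r29=11101 pc4: +16 =96
r30=11110 pc4: +16 =112
r31=11111 pc5: +32 =144
r32=100000 pc1: +2 =146
r33=100001 pc2: +4 =150
r34=100010 pc2: +4 =154
r35=100011 pc3: +8 =162
r36=100100 pc2: +4 =166
r37=100101 pc3: +8 =174
r38=100110 pc3: +8 =182
r39=100111 pc4: +16 =198
r40=101000 pc2: +4 =202
r41=101001 pc3: +8 =210
r42=101010 pc3: +8 =218
r43=101011 pc4: +16 =234
r44=101100 pc3: +8 =242
r45=101101 pc4: +16 =258
r46=101110 pc4: +16 =274
r47=101111 pc5: +32 =306
r48=110000 pc2: +4 =310
r49=110001 pc3: +8 =318
r50=110010 pc3: +8 =326
r51=110011 pc4: +16 =342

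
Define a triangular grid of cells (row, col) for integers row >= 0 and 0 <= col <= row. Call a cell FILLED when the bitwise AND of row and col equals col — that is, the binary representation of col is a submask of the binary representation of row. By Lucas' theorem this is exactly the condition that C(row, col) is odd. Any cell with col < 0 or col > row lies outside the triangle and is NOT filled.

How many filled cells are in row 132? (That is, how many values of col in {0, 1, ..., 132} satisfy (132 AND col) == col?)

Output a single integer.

Answer: 4

Derivation:
132 in binary = 10000100
popcount(132) = number of 1-bits in 10000100 = 2
A col c satisfies (132 AND c) == c iff every set bit of c is also set in 132; each of the 2 set bits of 132 can independently be on or off in c.
count = 2^2 = 4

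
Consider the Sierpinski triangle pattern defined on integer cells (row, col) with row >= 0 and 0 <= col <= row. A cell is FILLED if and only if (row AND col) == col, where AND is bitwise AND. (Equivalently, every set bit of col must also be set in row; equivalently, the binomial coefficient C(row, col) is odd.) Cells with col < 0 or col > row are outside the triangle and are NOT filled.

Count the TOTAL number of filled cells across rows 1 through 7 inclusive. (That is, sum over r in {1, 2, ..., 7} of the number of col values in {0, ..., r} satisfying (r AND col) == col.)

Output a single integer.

Answer: 26

Derivation:
r1=1 pc1: +2 =2
r2=10 pc1: +2 =4
r3=11 pc2: +4 =8
r4=100 pc1: +2 =10
r5=101 pc2: +4 =14
r6=110 pc2: +4 =18
r7=111 pc3: +8 =26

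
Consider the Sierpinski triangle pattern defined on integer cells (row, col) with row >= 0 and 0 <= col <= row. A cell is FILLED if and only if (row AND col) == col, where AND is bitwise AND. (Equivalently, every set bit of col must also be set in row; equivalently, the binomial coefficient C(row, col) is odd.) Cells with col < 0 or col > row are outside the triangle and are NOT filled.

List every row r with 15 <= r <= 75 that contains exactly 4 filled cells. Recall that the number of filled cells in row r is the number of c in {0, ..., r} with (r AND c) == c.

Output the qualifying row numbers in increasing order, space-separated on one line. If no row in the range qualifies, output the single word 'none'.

Answer: 17 18 20 24 33 34 36 40 48 65 66 68 72

Derivation:
Row r has 2^popcount(r) filled cells, so we need popcount(r) = log2(4) = 2.
Scan r = 15..75 and keep those with exactly 2 one-bits:
r=15=1111 popcount=4 -> skip
r=16=10000 popcount=1 -> skip
r=17=10001 popcount=2 -> KEEP
r=18=10010 popcount=2 -> KEEP
r=19=10011 popcount=3 -> skip
r=20=10100 popcount=2 -> KEEP
r=21=10101 popcount=3 -> skip
r=22=10110 popcount=3 -> skip
r=23=10111 popcount=4 -> skip
r=24=11000 popcount=2 -> KEEP
r=25=11001 popcount=3 -> skip
r=26=11010 popcount=3 -> skip
r=27=11011 popcount=4 -> skip
r=28=11100 popcount=3 -> skip
r=29=11101 popcount=4 -> skip
r=30=11110 popcount=4 -> skip
r=31=11111 popcount=5 -> skip
r=32=100000 popcount=1 -> skip
r=33=100001 popcount=2 -> KEEP
r=34=100010 popcount=2 -> KEEP
r=35=100011 popcount=3 -> skip
r=36=100100 popcount=2 -> KEEP
r=37=100101 popcount=3 -> skip
r=38=100110 popcount=3 -> skip
r=39=100111 popcount=4 -> skip
r=40=101000 popcount=2 -> KEEP
r=41=101001 popcount=3 -> skip
r=42=101010 popcount=3 -> skip
r=43=101011 popcount=4 -> skip
r=44=101100 popcount=3 -> skip
r=45=101101 popcount=4 -> skip
r=46=101110 popcount=4 -> skip
r=47=101111 popcount=5 -> skip
r=48=110000 popcount=2 -> KEEP
r=49=110001 popcount=3 -> skip
r=50=110010 popcount=3 -> skip
r=51=110011 popcount=4 -> skip
r=52=110100 popcount=3 -> skip
r=53=110101 popcount=4 -> skip
r=54=110110 popcount=4 -> skip
r=55=110111 popcount=5 -> skip
r=56=111000 popcount=3 -> skip
r=57=111001 popcount=4 -> skip
r=58=111010 popcount=4 -> skip
r=59=111011 popcount=5 -> skip
r=60=111100 popcount=4 -> skip
r=61=111101 popcount=5 -> skip
r=62=111110 popcount=5 -> skip
r=63=111111 popcount=6 -> skip
r=64=1000000 popcount=1 -> skip
r=65=1000001 popcount=2 -> KEEP
r=66=1000010 popcount=2 -> KEEP
r=67=1000011 popcount=3 -> skip
r=68=1000100 popcount=2 -> KEEP
r=69=1000101 popcount=3 -> skip
r=70=1000110 popcount=3 -> skip
r=71=1000111 popcount=4 -> skip
r=72=1001000 popcount=2 -> KEEP
r=73=1001001 popcount=3 -> skip
r=74=1001010 popcount=3 -> skip
r=75=1001011 popcount=4 -> skip
Kept rows: 17 18 20 24 33 34 36 40 48 65 66 68 72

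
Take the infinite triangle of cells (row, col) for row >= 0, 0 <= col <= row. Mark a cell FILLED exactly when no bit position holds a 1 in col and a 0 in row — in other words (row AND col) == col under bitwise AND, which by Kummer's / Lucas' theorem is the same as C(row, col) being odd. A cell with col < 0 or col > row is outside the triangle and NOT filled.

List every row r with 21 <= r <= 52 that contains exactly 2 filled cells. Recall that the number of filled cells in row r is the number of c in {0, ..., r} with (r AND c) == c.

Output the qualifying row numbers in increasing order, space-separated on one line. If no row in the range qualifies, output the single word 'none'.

Answer: 32

Derivation:
Row r has 2^popcount(r) filled cells, so we need popcount(r) = log2(2) = 1.
Scan r = 21..52 and keep those with exactly 1 one-bits:
r=21=10101 popcount=3 -> skip
r=22=10110 popcount=3 -> skip
r=23=10111 popcount=4 -> skip
r=24=11000 popcount=2 -> skip
r=25=11001 popcount=3 -> skip
r=26=11010 popcount=3 -> skip
r=27=11011 popcount=4 -> skip
r=28=11100 popcount=3 -> skip
r=29=11101 popcount=4 -> skip
r=30=11110 popcount=4 -> skip
r=31=11111 popcount=5 -> skip
r=32=100000 popcount=1 -> KEEP
r=33=100001 popcount=2 -> skip
r=34=100010 popcount=2 -> skip
r=35=100011 popcount=3 -> skip
r=36=100100 popcount=2 -> skip
r=37=100101 popcount=3 -> skip
r=38=100110 popcount=3 -> skip
r=39=100111 popcount=4 -> skip
r=40=101000 popcount=2 -> skip
r=41=101001 popcount=3 -> skip
r=42=101010 popcount=3 -> skip
r=43=101011 popcount=4 -> skip
r=44=101100 popcount=3 -> skip
r=45=101101 popcount=4 -> skip
r=46=101110 popcount=4 -> skip
r=47=101111 popcount=5 -> skip
r=48=110000 popcount=2 -> skip
r=49=110001 popcount=3 -> skip
r=50=110010 popcount=3 -> skip
r=51=110011 popcount=4 -> skip
r=52=110100 popcount=3 -> skip
Kept rows: 32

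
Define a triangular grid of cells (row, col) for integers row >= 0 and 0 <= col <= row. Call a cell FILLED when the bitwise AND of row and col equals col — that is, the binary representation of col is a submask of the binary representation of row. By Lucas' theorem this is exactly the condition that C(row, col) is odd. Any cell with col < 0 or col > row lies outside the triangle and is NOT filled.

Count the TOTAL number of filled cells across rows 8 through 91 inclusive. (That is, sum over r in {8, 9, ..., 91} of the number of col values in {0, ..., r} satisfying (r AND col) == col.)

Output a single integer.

Answer: 1044

Derivation:
r8=1000 pc1: +2 =2
r9=1001 pc2: +4 =6
r10=1010 pc2: +4 =10
r11=1011 pc3: +8 =18
r12=1100 pc2: +4 =22
r13=1101 pc3: +8 =30
r14=1110 pc3: +8 =38
r15=1111 pc4: +16 =54
r16=10000 pc1: +2 =56
r17=10001 pc2: +4 =60
r18=10010 pc2: +4 =64
r19=10011 pc3: +8 =72
r20=10100 pc2: +4 =76
r21=10101 pc3: +8 =84
r22=10110 pc3: +8 =92
r23=10111 pc4: +16 =108
r24=11000 pc2: +4 =112
r25=11001 pc3: +8 =120
r26=11010 pc3: +8 =128
r27=11011 pc4: +16 =144
r28=11100 pc3: +8 =152
r29=11101 pc4: +16 =168
r30=11110 pc4: +16 =184
r31=11111 pc5: +32 =216
r32=100000 pc1: +2 =218
r33=100001 pc2: +4 =222
r34=100010 pc2: +4 =226
r35=100011 pc3: +8 =234
r36=100100 pc2: +4 =238
r37=100101 pc3: +8 =246
r38=100110 pc3: +8 =254
r39=100111 pc4: +16 =270
r40=101000 pc2: +4 =274
r41=101001 pc3: +8 =282
r42=101010 pc3: +8 =290
r43=101011 pc4: +16 =306
r44=101100 pc3: +8 =314
r45=101101 pc4: +16 =330
r46=101110 pc4: +16 =346
r47=101111 pc5: +32 =378
r48=110000 pc2: +4 =382
r49=110001 pc3: +8 =390
r50=110010 pc3: +8 =398
r51=110011 pc4: +16 =414
r52=110100 pc3: +8 =422
r53=110101 pc4: +16 =438
r54=110110 pc4: +16 =454
r55=110111 pc5: +32 =486
r56=111000 pc3: +8 =494
r57=111001 pc4: +16 =510
r58=111010 pc4: +16 =526
r59=111011 pc5: +32 =558
r60=111100 pc4: +16 =574
r61=111101 pc5: +32 =606
r62=111110 pc5: +32 =638
r63=111111 pc6: +64 =702
r64=1000000 pc1: +2 =704
r65=1000001 pc2: +4 =708
r66=1000010 pc2: +4 =712
r67=1000011 pc3: +8 =720
r68=1000100 pc2: +4 =724
r69=1000101 pc3: +8 =732
r70=1000110 pc3: +8 =740
r71=1000111 pc4: +16 =756
r72=1001000 pc2: +4 =760
r73=1001001 pc3: +8 =768
r74=1001010 pc3: +8 =776
r75=1001011 pc4: +16 =792
r76=1001100 pc3: +8 =800
r77=1001101 pc4: +16 =816
r78=1001110 pc4: +16 =832
r79=1001111 pc5: +32 =864
r80=1010000 pc2: +4 =868
r81=1010001 pc3: +8 =876
r82=1010010 pc3: +8 =884
r83=1010011 pc4: +16 =900
r84=1010100 pc3: +8 =908
r85=1010101 pc4: +16 =924
r86=1010110 pc4: +16 =940
r87=1010111 pc5: +32 =972
r88=1011000 pc3: +8 =980
r89=1011001 pc4: +16 =996
r90=1011010 pc4: +16 =1012
r91=1011011 pc5: +32 =1044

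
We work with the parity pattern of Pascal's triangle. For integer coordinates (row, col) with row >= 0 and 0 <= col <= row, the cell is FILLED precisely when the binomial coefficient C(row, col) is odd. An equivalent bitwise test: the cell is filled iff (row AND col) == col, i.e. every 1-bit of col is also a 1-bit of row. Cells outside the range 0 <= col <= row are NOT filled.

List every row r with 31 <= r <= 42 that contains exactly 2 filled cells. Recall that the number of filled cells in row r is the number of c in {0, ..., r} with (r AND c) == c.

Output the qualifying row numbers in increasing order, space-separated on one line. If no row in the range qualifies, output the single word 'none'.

Answer: 32

Derivation:
Row r has 2^popcount(r) filled cells, so we need popcount(r) = log2(2) = 1.
Scan r = 31..42 and keep those with exactly 1 one-bits:
r=31=11111 popcount=5 -> skip
r=32=100000 popcount=1 -> KEEP
r=33=100001 popcount=2 -> skip
r=34=100010 popcount=2 -> skip
r=35=100011 popcount=3 -> skip
r=36=100100 popcount=2 -> skip
r=37=100101 popcount=3 -> skip
r=38=100110 popcount=3 -> skip
r=39=100111 popcount=4 -> skip
r=40=101000 popcount=2 -> skip
r=41=101001 popcount=3 -> skip
r=42=101010 popcount=3 -> skip
Kept rows: 32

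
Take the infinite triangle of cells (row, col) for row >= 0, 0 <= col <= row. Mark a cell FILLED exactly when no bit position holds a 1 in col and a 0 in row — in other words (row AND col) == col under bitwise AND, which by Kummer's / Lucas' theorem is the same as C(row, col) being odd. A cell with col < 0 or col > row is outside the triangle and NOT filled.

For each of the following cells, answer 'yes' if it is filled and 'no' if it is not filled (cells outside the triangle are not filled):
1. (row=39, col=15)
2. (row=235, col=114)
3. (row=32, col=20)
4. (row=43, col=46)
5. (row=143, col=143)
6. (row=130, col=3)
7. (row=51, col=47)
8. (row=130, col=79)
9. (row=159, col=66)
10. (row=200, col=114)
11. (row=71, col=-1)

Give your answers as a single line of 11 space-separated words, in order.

(39,15): row=0b100111, col=0b1111, row AND col = 0b111 = 7; 7 != 15 -> empty
(235,114): row=0b11101011, col=0b1110010, row AND col = 0b1100010 = 98; 98 != 114 -> empty
(32,20): row=0b100000, col=0b10100, row AND col = 0b0 = 0; 0 != 20 -> empty
(43,46): col outside [0, 43] -> not filled
(143,143): row=0b10001111, col=0b10001111, row AND col = 0b10001111 = 143; 143 == 143 -> filled
(130,3): row=0b10000010, col=0b11, row AND col = 0b10 = 2; 2 != 3 -> empty
(51,47): row=0b110011, col=0b101111, row AND col = 0b100011 = 35; 35 != 47 -> empty
(130,79): row=0b10000010, col=0b1001111, row AND col = 0b10 = 2; 2 != 79 -> empty
(159,66): row=0b10011111, col=0b1000010, row AND col = 0b10 = 2; 2 != 66 -> empty
(200,114): row=0b11001000, col=0b1110010, row AND col = 0b1000000 = 64; 64 != 114 -> empty
(71,-1): col outside [0, 71] -> not filled

Answer: no no no no yes no no no no no no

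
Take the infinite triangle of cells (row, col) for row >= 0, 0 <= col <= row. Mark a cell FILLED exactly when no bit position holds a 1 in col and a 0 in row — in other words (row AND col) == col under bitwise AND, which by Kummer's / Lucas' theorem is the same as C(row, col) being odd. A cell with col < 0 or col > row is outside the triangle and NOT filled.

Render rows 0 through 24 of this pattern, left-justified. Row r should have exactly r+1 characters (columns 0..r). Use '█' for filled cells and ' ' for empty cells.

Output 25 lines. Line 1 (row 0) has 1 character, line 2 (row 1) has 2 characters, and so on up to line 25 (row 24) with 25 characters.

Answer: █
██
█ █
████
█   █
██  ██
█ █ █ █
████████
█       █
██      ██
█ █     █ █
████    ████
█   █   █   █
██  ██  ██  ██
█ █ █ █ █ █ █ █
████████████████
█               █
██              ██
█ █             █ █
████            ████
█   █           █   █
██  ██          ██  ██
█ █ █ █         █ █ █ █
████████        ████████
█       █       █       █

Derivation:
r0=0: █
r1=1: ██
r2=10: █ █
r3=11: ████
r4=100: █   █
r5=101: ██  ██
r6=110: █ █ █ █
r7=111: ████████
r8=1000: █       █
r9=1001: ██      ██
r10=1010: █ █     █ █
r11=1011: ████    ████
r12=1100: █   █   █   █
r13=1101: ██  ██  ██  ██
r14=1110: █ █ █ █ █ █ █ █
r15=1111: ████████████████
r16=10000: █               █
r17=10001: ██              ██
r18=10010: █ █             █ █
r19=10011: ████            ████
r20=10100: █   █           █   █
r21=10101: ██  ██          ██  ██
r22=10110: █ █ █ █         █ █ █ █
r23=10111: ████████        ████████
r24=11000: █       █       █       █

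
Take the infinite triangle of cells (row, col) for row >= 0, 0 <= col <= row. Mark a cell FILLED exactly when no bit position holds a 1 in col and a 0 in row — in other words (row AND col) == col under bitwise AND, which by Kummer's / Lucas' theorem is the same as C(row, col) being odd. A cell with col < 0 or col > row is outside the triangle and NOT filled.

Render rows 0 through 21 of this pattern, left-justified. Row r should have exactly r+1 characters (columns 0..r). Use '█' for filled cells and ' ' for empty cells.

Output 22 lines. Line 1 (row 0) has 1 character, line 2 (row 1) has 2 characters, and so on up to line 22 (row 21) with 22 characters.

r0=0: █
r1=1: ██
r2=10: █ █
r3=11: ████
r4=100: █   █
r5=101: ██  ██
r6=110: █ █ █ █
r7=111: ████████
r8=1000: █       █
r9=1001: ██      ██
r10=1010: █ █     █ █
r11=1011: ████    ████
r12=1100: █   █   █   █
r13=1101: ██  ██  ██  ██
r14=1110: █ █ █ █ █ █ █ █
r15=1111: ████████████████
r16=10000: █               █
r17=10001: ██              ██
r18=10010: █ █             █ █
r19=10011: ████            ████
r20=10100: █   █           █   █
r21=10101: ██  ██          ██  ██

Answer: █
██
█ █
████
█   █
██  ██
█ █ █ █
████████
█       █
██      ██
█ █     █ █
████    ████
█   █   █   █
██  ██  ██  ██
█ █ █ █ █ █ █ █
████████████████
█               █
██              ██
█ █             █ █
████            ████
█   █           █   █
██  ██          ██  ██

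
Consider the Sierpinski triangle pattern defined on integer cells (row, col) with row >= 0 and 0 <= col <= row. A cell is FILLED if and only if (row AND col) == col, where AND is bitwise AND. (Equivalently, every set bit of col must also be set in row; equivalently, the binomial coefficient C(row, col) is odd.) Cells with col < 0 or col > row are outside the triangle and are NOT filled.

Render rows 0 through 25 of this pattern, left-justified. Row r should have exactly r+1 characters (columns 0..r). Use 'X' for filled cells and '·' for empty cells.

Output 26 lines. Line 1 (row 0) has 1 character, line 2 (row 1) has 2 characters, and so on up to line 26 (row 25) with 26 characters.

r0=0: X
r1=1: XX
r2=10: X·X
r3=11: XXXX
r4=100: X···X
r5=101: XX··XX
r6=110: X·X·X·X
r7=111: XXXXXXXX
r8=1000: X·······X
r9=1001: XX······XX
r10=1010: X·X·····X·X
r11=1011: XXXX····XXXX
r12=1100: X···X···X···X
r13=1101: XX··XX··XX··XX
r14=1110: X·X·X·X·X·X·X·X
r15=1111: XXXXXXXXXXXXXXXX
r16=10000: X···············X
r17=10001: XX··············XX
r18=10010: X·X·············X·X
r19=10011: XXXX············XXXX
r20=10100: X···X···········X···X
r21=10101: XX··XX··········XX··XX
r22=10110: X·X·X·X·········X·X·X·X
r23=10111: XXXXXXXX········XXXXXXXX
r24=11000: X·······X·······X·······X
r25=11001: XX······XX······XX······XX

Answer: X
XX
X·X
XXXX
X···X
XX··XX
X·X·X·X
XXXXXXXX
X·······X
XX······XX
X·X·····X·X
XXXX····XXXX
X···X···X···X
XX··XX··XX··XX
X·X·X·X·X·X·X·X
XXXXXXXXXXXXXXXX
X···············X
XX··············XX
X·X·············X·X
XXXX············XXXX
X···X···········X···X
XX··XX··········XX··XX
X·X·X·X·········X·X·X·X
XXXXXXXX········XXXXXXXX
X·······X·······X·······X
XX······XX······XX······XX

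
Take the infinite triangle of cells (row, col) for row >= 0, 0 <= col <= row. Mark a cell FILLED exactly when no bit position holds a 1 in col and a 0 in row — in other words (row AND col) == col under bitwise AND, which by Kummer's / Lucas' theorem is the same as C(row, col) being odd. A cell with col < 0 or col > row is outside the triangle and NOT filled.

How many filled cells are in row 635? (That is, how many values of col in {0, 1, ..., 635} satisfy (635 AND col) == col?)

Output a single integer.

Answer: 128

Derivation:
635 in binary = 1001111011
popcount(635) = number of 1-bits in 1001111011 = 7
A col c satisfies (635 AND c) == c iff every set bit of c is also set in 635; each of the 7 set bits of 635 can independently be on or off in c.
count = 2^7 = 128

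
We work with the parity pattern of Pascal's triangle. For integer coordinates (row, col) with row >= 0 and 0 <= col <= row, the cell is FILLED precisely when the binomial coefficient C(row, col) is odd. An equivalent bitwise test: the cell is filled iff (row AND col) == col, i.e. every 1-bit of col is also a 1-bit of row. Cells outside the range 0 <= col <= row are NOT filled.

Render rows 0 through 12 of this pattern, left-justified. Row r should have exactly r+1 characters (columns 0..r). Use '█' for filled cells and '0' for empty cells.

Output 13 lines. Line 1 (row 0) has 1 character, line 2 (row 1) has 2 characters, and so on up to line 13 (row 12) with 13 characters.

Answer: █
██
█0█
████
█000█
██00██
█0█0█0█
████████
█0000000█
██000000██
█0█00000█0█
████0000████
█000█000█000█

Derivation:
r0=0: █
r1=1: ██
r2=10: █0█
r3=11: ████
r4=100: █000█
r5=101: ██00██
r6=110: █0█0█0█
r7=111: ████████
r8=1000: █0000000█
r9=1001: ██000000██
r10=1010: █0█00000█0█
r11=1011: ████0000████
r12=1100: █000█000█000█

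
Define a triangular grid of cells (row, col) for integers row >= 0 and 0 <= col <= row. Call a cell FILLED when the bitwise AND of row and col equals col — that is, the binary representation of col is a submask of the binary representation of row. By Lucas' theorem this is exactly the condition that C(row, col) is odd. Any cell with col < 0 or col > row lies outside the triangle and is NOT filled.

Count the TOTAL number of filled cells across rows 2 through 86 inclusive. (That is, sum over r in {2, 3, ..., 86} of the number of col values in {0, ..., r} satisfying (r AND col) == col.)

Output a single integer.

r2=10 pc1: +2 =2
r3=11 pc2: +4 =6
r4=100 pc1: +2 =8
r5=101 pc2: +4 =12
r6=110 pc2: +4 =16
r7=111 pc3: +8 =24
r8=1000 pc1: +2 =26
r9=1001 pc2: +4 =30
r10=1010 pc2: +4 =34
r11=1011 pc3: +8 =42
r12=1100 pc2: +4 =46
r13=1101 pc3: +8 =54
r14=1110 pc3: +8 =62
r15=1111 pc4: +16 =78
r16=10000 pc1: +2 =80
r17=10001 pc2: +4 =84
r18=10010 pc2: +4 =88
r19=10011 pc3: +8 =96
r20=10100 pc2: +4 =100
r21=10101 pc3: +8 =108
r22=10110 pc3: +8 =116
r23=10111 pc4: +16 =132
r24=11000 pc2: +4 =136
r25=11001 pc3: +8 =144
r26=11010 pc3: +8 =152
r27=11011 pc4: +16 =168
r28=11100 pc3: +8 =176
r29=11101 pc4: +16 =192
r30=11110 pc4: +16 =208
r31=11111 pc5: +32 =240
r32=100000 pc1: +2 =242
r33=100001 pc2: +4 =246
r34=100010 pc2: +4 =250
r35=100011 pc3: +8 =258
r36=100100 pc2: +4 =262
r37=100101 pc3: +8 =270
r38=100110 pc3: +8 =278
r39=100111 pc4: +16 =294
r40=101000 pc2: +4 =298
r41=101001 pc3: +8 =306
r42=101010 pc3: +8 =314
r43=101011 pc4: +16 =330
r44=101100 pc3: +8 =338
r45=101101 pc4: +16 =354
r46=101110 pc4: +16 =370
r47=101111 pc5: +32 =402
r48=110000 pc2: +4 =406
r49=110001 pc3: +8 =414
r50=110010 pc3: +8 =422
r51=110011 pc4: +16 =438
r52=110100 pc3: +8 =446
r53=110101 pc4: +16 =462
r54=110110 pc4: +16 =478
r55=110111 pc5: +32 =510
r56=111000 pc3: +8 =518
r57=111001 pc4: +16 =534
r58=111010 pc4: +16 =550
r59=111011 pc5: +32 =582
r60=111100 pc4: +16 =598
r61=111101 pc5: +32 =630
r62=111110 pc5: +32 =662
r63=111111 pc6: +64 =726
r64=1000000 pc1: +2 =728
r65=1000001 pc2: +4 =732
r66=1000010 pc2: +4 =736
r67=1000011 pc3: +8 =744
r68=1000100 pc2: +4 =748
r69=1000101 pc3: +8 =756
r70=1000110 pc3: +8 =764
r71=1000111 pc4: +16 =780
r72=1001000 pc2: +4 =784
r73=1001001 pc3: +8 =792
r74=1001010 pc3: +8 =800
r75=1001011 pc4: +16 =816
r76=1001100 pc3: +8 =824
r77=1001101 pc4: +16 =840
r78=1001110 pc4: +16 =856
r79=1001111 pc5: +32 =888
r80=1010000 pc2: +4 =892
r81=1010001 pc3: +8 =900
r82=1010010 pc3: +8 =908
r83=1010011 pc4: +16 =924
r84=1010100 pc3: +8 =932
r85=1010101 pc4: +16 =948
r86=1010110 pc4: +16 =964

Answer: 964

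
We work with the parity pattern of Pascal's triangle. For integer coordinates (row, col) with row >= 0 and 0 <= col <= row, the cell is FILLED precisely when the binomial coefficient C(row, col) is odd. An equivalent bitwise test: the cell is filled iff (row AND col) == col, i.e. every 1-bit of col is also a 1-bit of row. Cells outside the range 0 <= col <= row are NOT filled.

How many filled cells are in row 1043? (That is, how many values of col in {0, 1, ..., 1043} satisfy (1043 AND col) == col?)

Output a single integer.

1043 in binary = 10000010011
popcount(1043) = number of 1-bits in 10000010011 = 4
A col c satisfies (1043 AND c) == c iff every set bit of c is also set in 1043; each of the 4 set bits of 1043 can independently be on or off in c.
count = 2^4 = 16

Answer: 16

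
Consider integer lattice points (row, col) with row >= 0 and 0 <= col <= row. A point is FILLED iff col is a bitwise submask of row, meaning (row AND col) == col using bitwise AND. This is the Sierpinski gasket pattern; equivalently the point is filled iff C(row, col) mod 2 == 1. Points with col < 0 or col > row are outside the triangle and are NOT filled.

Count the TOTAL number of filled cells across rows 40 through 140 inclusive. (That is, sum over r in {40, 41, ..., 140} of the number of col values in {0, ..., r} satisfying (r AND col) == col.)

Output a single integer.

Answer: 1988

Derivation:
r40=101000 pc2: +4 =4
r41=101001 pc3: +8 =12
r42=101010 pc3: +8 =20
r43=101011 pc4: +16 =36
r44=101100 pc3: +8 =44
r45=101101 pc4: +16 =60
r46=101110 pc4: +16 =76
r47=101111 pc5: +32 =108
r48=110000 pc2: +4 =112
r49=110001 pc3: +8 =120
r50=110010 pc3: +8 =128
r51=110011 pc4: +16 =144
r52=110100 pc3: +8 =152
r53=110101 pc4: +16 =168
r54=110110 pc4: +16 =184
r55=110111 pc5: +32 =216
r56=111000 pc3: +8 =224
r57=111001 pc4: +16 =240
r58=111010 pc4: +16 =256
r59=111011 pc5: +32 =288
r60=111100 pc4: +16 =304
r61=111101 pc5: +32 =336
r62=111110 pc5: +32 =368
r63=111111 pc6: +64 =432
r64=1000000 pc1: +2 =434
r65=1000001 pc2: +4 =438
r66=1000010 pc2: +4 =442
r67=1000011 pc3: +8 =450
r68=1000100 pc2: +4 =454
r69=1000101 pc3: +8 =462
r70=1000110 pc3: +8 =470
r71=1000111 pc4: +16 =486
r72=1001000 pc2: +4 =490
r73=1001001 pc3: +8 =498
r74=1001010 pc3: +8 =506
r75=1001011 pc4: +16 =522
r76=1001100 pc3: +8 =530
r77=1001101 pc4: +16 =546
r78=1001110 pc4: +16 =562
r79=1001111 pc5: +32 =594
r80=1010000 pc2: +4 =598
r81=1010001 pc3: +8 =606
r82=1010010 pc3: +8 =614
r83=1010011 pc4: +16 =630
r84=1010100 pc3: +8 =638
r85=1010101 pc4: +16 =654
r86=1010110 pc4: +16 =670
r87=1010111 pc5: +32 =702
r88=1011000 pc3: +8 =710
r89=1011001 pc4: +16 =726
r90=1011010 pc4: +16 =742
r91=1011011 pc5: +32 =774
r92=1011100 pc4: +16 =790
r93=1011101 pc5: +32 =822
r94=1011110 pc5: +32 =854
r95=1011111 pc6: +64 =918
r96=1100000 pc2: +4 =922
r97=1100001 pc3: +8 =930
r98=1100010 pc3: +8 =938
r99=1100011 pc4: +16 =954
r100=1100100 pc3: +8 =962
r101=1100101 pc4: +16 =978
r102=1100110 pc4: +16 =994
r103=1100111 pc5: +32 =1026
r104=1101000 pc3: +8 =1034
r105=1101001 pc4: +16 =1050
r106=1101010 pc4: +16 =1066
r107=1101011 pc5: +32 =1098
r108=1101100 pc4: +16 =1114
r109=1101101 pc5: +32 =1146
r110=1101110 pc5: +32 =1178
r111=1101111 pc6: +64 =1242
r112=1110000 pc3: +8 =1250
r113=1110001 pc4: +16 =1266
r114=1110010 pc4: +16 =1282
r115=1110011 pc5: +32 =1314
r116=1110100 pc4: +16 =1330
r117=1110101 pc5: +32 =1362
r118=1110110 pc5: +32 =1394
r119=1110111 pc6: +64 =1458
r120=1111000 pc4: +16 =1474
r121=1111001 pc5: +32 =1506
r122=1111010 pc5: +32 =1538
r123=1111011 pc6: +64 =1602
r124=1111100 pc5: +32 =1634
r125=1111101 pc6: +64 =1698
r126=1111110 pc6: +64 =1762
r127=1111111 pc7: +128 =1890
r128=10000000 pc1: +2 =1892
r129=10000001 pc2: +4 =1896
r130=10000010 pc2: +4 =1900
r131=10000011 pc3: +8 =1908
r132=10000100 pc2: +4 =1912
r133=10000101 pc3: +8 =1920
r134=10000110 pc3: +8 =1928
r135=10000111 pc4: +16 =1944
r136=10001000 pc2: +4 =1948
r137=10001001 pc3: +8 =1956
r138=10001010 pc3: +8 =1964
r139=10001011 pc4: +16 =1980
r140=10001100 pc3: +8 =1988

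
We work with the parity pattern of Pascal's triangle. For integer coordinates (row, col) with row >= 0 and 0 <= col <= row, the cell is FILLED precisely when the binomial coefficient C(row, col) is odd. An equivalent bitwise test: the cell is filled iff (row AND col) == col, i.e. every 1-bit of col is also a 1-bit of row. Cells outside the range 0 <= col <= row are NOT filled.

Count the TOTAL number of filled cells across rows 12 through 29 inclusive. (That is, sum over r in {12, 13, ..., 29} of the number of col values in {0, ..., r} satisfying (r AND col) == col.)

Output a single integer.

Answer: 150

Derivation:
r12=1100 pc2: +4 =4
r13=1101 pc3: +8 =12
r14=1110 pc3: +8 =20
r15=1111 pc4: +16 =36
r16=10000 pc1: +2 =38
r17=10001 pc2: +4 =42
r18=10010 pc2: +4 =46
r19=10011 pc3: +8 =54
r20=10100 pc2: +4 =58
r21=10101 pc3: +8 =66
r22=10110 pc3: +8 =74
r23=10111 pc4: +16 =90
r24=11000 pc2: +4 =94
r25=11001 pc3: +8 =102
r26=11010 pc3: +8 =110
r27=11011 pc4: +16 =126
r28=11100 pc3: +8 =134
r29=11101 pc4: +16 =150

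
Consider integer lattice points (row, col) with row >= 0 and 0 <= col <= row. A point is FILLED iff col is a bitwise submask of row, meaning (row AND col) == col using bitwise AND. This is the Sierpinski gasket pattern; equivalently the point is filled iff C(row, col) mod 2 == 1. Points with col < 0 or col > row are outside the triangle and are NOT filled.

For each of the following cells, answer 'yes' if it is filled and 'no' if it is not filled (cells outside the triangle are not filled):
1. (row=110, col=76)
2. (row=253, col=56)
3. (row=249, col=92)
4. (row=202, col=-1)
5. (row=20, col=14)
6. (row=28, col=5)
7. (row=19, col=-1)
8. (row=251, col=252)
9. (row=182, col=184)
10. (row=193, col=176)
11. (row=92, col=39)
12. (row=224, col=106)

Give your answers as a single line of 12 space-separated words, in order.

Answer: yes yes no no no no no no no no no no

Derivation:
(110,76): row=0b1101110, col=0b1001100, row AND col = 0b1001100 = 76; 76 == 76 -> filled
(253,56): row=0b11111101, col=0b111000, row AND col = 0b111000 = 56; 56 == 56 -> filled
(249,92): row=0b11111001, col=0b1011100, row AND col = 0b1011000 = 88; 88 != 92 -> empty
(202,-1): col outside [0, 202] -> not filled
(20,14): row=0b10100, col=0b1110, row AND col = 0b100 = 4; 4 != 14 -> empty
(28,5): row=0b11100, col=0b101, row AND col = 0b100 = 4; 4 != 5 -> empty
(19,-1): col outside [0, 19] -> not filled
(251,252): col outside [0, 251] -> not filled
(182,184): col outside [0, 182] -> not filled
(193,176): row=0b11000001, col=0b10110000, row AND col = 0b10000000 = 128; 128 != 176 -> empty
(92,39): row=0b1011100, col=0b100111, row AND col = 0b100 = 4; 4 != 39 -> empty
(224,106): row=0b11100000, col=0b1101010, row AND col = 0b1100000 = 96; 96 != 106 -> empty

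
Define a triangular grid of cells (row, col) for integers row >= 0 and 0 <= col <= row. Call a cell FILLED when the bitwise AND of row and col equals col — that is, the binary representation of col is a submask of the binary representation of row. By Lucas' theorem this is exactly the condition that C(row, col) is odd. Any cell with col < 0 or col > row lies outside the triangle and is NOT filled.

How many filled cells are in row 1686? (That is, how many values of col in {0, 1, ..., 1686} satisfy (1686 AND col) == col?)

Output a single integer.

1686 in binary = 11010010110
popcount(1686) = number of 1-bits in 11010010110 = 6
A col c satisfies (1686 AND c) == c iff every set bit of c is also set in 1686; each of the 6 set bits of 1686 can independently be on or off in c.
count = 2^6 = 64

Answer: 64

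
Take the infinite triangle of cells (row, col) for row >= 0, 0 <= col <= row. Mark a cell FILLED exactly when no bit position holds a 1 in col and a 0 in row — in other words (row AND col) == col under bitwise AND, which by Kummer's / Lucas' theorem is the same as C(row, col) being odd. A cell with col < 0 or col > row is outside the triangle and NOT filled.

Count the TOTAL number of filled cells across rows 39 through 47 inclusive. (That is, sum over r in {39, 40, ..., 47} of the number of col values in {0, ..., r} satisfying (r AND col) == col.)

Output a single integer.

r39=100111 pc4: +16 =16
r40=101000 pc2: +4 =20
r41=101001 pc3: +8 =28
r42=101010 pc3: +8 =36
r43=101011 pc4: +16 =52
r44=101100 pc3: +8 =60
r45=101101 pc4: +16 =76
r46=101110 pc4: +16 =92
r47=101111 pc5: +32 =124

Answer: 124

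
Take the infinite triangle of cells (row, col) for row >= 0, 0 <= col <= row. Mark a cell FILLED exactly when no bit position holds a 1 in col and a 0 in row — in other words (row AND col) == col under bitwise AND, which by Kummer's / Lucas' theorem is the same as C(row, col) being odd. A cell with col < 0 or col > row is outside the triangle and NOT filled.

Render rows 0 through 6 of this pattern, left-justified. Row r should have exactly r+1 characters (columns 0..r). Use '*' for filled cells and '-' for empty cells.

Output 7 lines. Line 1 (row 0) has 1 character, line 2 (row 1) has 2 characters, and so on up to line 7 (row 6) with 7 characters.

r0=0: *
r1=1: **
r2=10: *-*
r3=11: ****
r4=100: *---*
r5=101: **--**
r6=110: *-*-*-*

Answer: *
**
*-*
****
*---*
**--**
*-*-*-*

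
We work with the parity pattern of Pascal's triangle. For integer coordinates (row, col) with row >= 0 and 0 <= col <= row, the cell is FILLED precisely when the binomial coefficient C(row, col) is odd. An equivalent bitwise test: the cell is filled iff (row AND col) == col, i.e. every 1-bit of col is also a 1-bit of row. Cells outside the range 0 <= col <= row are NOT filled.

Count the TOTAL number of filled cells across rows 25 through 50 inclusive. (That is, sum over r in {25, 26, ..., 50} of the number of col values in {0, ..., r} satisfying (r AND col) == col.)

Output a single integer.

r25=11001 pc3: +8 =8
r26=11010 pc3: +8 =16
r27=11011 pc4: +16 =32
r28=11100 pc3: +8 =40
r29=11101 pc4: +16 =56
r30=11110 pc4: +16 =72
r31=11111 pc5: +32 =104
r32=100000 pc1: +2 =106
r33=100001 pc2: +4 =110
r34=100010 pc2: +4 =114
r35=100011 pc3: +8 =122
r36=100100 pc2: +4 =126
r37=100101 pc3: +8 =134
r38=100110 pc3: +8 =142
r39=100111 pc4: +16 =158
r40=101000 pc2: +4 =162
r41=101001 pc3: +8 =170
r42=101010 pc3: +8 =178
r43=101011 pc4: +16 =194
r44=101100 pc3: +8 =202
r45=101101 pc4: +16 =218
r46=101110 pc4: +16 =234
r47=101111 pc5: +32 =266
r48=110000 pc2: +4 =270
r49=110001 pc3: +8 =278
r50=110010 pc3: +8 =286

Answer: 286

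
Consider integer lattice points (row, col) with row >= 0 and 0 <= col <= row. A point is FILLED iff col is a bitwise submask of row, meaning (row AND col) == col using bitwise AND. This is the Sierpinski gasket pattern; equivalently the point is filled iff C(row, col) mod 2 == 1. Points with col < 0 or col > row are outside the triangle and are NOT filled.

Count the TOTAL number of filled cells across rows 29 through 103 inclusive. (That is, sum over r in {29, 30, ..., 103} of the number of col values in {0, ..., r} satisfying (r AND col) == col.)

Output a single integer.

r29=11101 pc4: +16 =16
r30=11110 pc4: +16 =32
r31=11111 pc5: +32 =64
r32=100000 pc1: +2 =66
r33=100001 pc2: +4 =70
r34=100010 pc2: +4 =74
r35=100011 pc3: +8 =82
r36=100100 pc2: +4 =86
r37=100101 pc3: +8 =94
r38=100110 pc3: +8 =102
r39=100111 pc4: +16 =118
r40=101000 pc2: +4 =122
r41=101001 pc3: +8 =130
r42=101010 pc3: +8 =138
r43=101011 pc4: +16 =154
r44=101100 pc3: +8 =162
r45=101101 pc4: +16 =178
r46=101110 pc4: +16 =194
r47=101111 pc5: +32 =226
r48=110000 pc2: +4 =230
r49=110001 pc3: +8 =238
r50=110010 pc3: +8 =246
r51=110011 pc4: +16 =262
r52=110100 pc3: +8 =270
r53=110101 pc4: +16 =286
r54=110110 pc4: +16 =302
r55=110111 pc5: +32 =334
r56=111000 pc3: +8 =342
r57=111001 pc4: +16 =358
r58=111010 pc4: +16 =374
r59=111011 pc5: +32 =406
r60=111100 pc4: +16 =422
r61=111101 pc5: +32 =454
r62=111110 pc5: +32 =486
r63=111111 pc6: +64 =550
r64=1000000 pc1: +2 =552
r65=1000001 pc2: +4 =556
r66=1000010 pc2: +4 =560
r67=1000011 pc3: +8 =568
r68=1000100 pc2: +4 =572
r69=1000101 pc3: +8 =580
r70=1000110 pc3: +8 =588
r71=1000111 pc4: +16 =604
r72=1001000 pc2: +4 =608
r73=1001001 pc3: +8 =616
r74=1001010 pc3: +8 =624
r75=1001011 pc4: +16 =640
r76=1001100 pc3: +8 =648
r77=1001101 pc4: +16 =664
r78=1001110 pc4: +16 =680
r79=1001111 pc5: +32 =712
r80=1010000 pc2: +4 =716
r81=1010001 pc3: +8 =724
r82=1010010 pc3: +8 =732
r83=1010011 pc4: +16 =748
r84=1010100 pc3: +8 =756
r85=1010101 pc4: +16 =772
r86=1010110 pc4: +16 =788
r87=1010111 pc5: +32 =820
r88=1011000 pc3: +8 =828
r89=1011001 pc4: +16 =844
r90=1011010 pc4: +16 =860
r91=1011011 pc5: +32 =892
r92=1011100 pc4: +16 =908
r93=1011101 pc5: +32 =940
r94=1011110 pc5: +32 =972
r95=1011111 pc6: +64 =1036
r96=1100000 pc2: +4 =1040
r97=1100001 pc3: +8 =1048
r98=1100010 pc3: +8 =1056
r99=1100011 pc4: +16 =1072
r100=1100100 pc3: +8 =1080
r101=1100101 pc4: +16 =1096
r102=1100110 pc4: +16 =1112
r103=1100111 pc5: +32 =1144

Answer: 1144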